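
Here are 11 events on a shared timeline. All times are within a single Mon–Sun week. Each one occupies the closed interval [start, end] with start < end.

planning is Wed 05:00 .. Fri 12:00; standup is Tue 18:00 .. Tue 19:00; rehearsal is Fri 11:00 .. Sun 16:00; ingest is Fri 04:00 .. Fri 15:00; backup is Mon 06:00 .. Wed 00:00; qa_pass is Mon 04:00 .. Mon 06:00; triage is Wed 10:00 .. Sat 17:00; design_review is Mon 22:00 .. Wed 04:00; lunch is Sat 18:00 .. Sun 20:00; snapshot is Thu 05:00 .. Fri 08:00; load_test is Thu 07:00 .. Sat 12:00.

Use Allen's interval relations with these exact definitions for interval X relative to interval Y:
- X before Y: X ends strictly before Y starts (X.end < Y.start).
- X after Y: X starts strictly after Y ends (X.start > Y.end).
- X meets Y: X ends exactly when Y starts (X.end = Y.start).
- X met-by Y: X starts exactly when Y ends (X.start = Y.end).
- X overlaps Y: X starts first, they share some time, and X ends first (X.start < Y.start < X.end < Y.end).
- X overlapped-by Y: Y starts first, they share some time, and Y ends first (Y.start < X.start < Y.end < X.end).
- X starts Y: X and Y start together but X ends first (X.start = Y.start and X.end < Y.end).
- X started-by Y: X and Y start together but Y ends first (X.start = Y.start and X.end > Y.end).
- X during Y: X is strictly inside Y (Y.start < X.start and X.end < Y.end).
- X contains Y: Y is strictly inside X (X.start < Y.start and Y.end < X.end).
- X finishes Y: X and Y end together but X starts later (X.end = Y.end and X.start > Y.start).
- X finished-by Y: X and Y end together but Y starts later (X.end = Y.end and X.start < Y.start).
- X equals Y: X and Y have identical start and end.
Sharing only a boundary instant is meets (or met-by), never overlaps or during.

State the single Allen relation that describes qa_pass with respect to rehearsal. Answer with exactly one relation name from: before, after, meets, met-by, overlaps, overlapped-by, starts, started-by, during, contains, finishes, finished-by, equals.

before

qa_pass = [Mon 04:00, Mon 06:00]; rehearsal = [Fri 11:00, Sun 16:00].
Compare endpoints: qa_pass.start < rehearsal.start, qa_pass.start < rehearsal.end, qa_pass.end < rehearsal.start, qa_pass.end < rehearsal.end.
That pattern is 'before'.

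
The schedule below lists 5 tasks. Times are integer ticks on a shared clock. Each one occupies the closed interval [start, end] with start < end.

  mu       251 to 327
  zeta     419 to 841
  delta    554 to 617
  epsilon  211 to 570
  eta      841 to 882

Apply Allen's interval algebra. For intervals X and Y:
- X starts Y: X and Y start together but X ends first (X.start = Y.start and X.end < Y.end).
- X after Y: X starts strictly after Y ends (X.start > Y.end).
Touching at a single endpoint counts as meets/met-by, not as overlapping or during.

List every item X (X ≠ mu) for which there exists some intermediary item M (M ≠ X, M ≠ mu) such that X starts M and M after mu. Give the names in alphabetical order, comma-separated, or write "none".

none

Target mu = [251, 327].
Intermediaries M with M after mu: delta, eta, zeta.
Via delta — items with X starts delta: none.
Via eta — items with X starts eta: none.
Via zeta — items with X starts zeta: none.
Union: none.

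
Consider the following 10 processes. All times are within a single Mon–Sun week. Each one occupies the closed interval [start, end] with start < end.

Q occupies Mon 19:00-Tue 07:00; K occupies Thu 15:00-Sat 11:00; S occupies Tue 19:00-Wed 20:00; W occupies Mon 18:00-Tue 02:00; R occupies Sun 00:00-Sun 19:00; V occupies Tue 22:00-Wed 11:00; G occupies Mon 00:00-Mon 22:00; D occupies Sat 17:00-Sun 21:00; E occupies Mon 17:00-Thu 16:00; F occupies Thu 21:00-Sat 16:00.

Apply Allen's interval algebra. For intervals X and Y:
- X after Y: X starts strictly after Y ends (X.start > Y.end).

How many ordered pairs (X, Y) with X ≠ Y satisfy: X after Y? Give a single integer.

33

Checking all 90 ordered pairs for relation 'after'; matching pairs in alphabetical order:
(D, E): D after E ✓
(D, F): D after F ✓
(D, G): D after G ✓
(D, K): D after K ✓
(D, Q): D after Q ✓
(D, S): D after S ✓
(D, V): D after V ✓
(D, W): D after W ✓
(F, E): F after E ✓
(F, G): F after G ✓
(F, Q): F after Q ✓
(F, S): F after S ✓
(F, V): F after V ✓
(F, W): F after W ✓
(K, G): K after G ✓
(K, Q): K after Q ✓
(K, S): K after S ✓
(K, V): K after V ✓
(K, W): K after W ✓
(R, E): R after E ✓
(R, F): R after F ✓
(R, G): R after G ✓
(R, K): R after K ✓
(R, Q): R after Q ✓
... plus 9 further pairs not listed.
Count: 33.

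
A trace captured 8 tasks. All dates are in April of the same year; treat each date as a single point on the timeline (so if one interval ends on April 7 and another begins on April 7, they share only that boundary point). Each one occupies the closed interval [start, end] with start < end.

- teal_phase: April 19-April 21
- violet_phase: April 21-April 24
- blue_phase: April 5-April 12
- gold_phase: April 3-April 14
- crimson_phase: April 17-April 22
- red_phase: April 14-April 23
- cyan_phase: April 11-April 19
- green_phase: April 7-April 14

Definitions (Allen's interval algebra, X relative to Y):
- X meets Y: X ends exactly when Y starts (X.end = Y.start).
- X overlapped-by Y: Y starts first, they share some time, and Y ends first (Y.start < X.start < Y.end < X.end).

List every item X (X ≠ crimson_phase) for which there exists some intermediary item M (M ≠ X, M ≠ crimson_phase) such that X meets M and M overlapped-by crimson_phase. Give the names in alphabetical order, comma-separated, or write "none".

Target crimson_phase = [April 17, April 22].
Intermediaries M with M overlapped-by crimson_phase: violet_phase.
Via violet_phase — items with X meets violet_phase: teal_phase.
Union: teal_phase.

teal_phase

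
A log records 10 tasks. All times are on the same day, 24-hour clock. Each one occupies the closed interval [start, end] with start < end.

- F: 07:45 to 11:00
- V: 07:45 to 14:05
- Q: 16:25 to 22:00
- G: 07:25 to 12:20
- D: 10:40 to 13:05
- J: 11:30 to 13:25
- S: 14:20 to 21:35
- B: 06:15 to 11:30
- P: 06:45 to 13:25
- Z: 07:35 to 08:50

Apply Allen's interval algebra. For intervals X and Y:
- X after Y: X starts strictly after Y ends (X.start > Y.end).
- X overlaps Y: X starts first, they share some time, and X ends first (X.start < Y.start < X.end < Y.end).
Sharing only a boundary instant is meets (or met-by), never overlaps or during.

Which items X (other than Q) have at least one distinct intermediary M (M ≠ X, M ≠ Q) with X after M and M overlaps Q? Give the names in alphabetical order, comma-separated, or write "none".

Target Q = [16:25, 22:00].
Intermediaries M with M overlaps Q: S.
Via S — items with X after S: none.
Union: none.

none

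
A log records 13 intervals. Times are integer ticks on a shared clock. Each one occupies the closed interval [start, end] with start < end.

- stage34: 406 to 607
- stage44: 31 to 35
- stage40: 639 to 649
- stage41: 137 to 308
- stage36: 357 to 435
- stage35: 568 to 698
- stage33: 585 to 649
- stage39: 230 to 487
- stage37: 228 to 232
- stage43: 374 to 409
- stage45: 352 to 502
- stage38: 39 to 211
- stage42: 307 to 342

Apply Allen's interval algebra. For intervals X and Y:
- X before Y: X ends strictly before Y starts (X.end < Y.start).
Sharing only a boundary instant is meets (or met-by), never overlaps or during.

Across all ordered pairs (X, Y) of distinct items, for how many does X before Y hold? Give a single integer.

Checking all 156 ordered pairs for relation 'before'; matching pairs in alphabetical order:
(stage34, stage40): stage34 before stage40 ✓
(stage36, stage33): stage36 before stage33 ✓
(stage36, stage35): stage36 before stage35 ✓
(stage36, stage40): stage36 before stage40 ✓
(stage37, stage33): stage37 before stage33 ✓
(stage37, stage34): stage37 before stage34 ✓
(stage37, stage35): stage37 before stage35 ✓
(stage37, stage36): stage37 before stage36 ✓
(stage37, stage40): stage37 before stage40 ✓
(stage37, stage42): stage37 before stage42 ✓
(stage37, stage43): stage37 before stage43 ✓
(stage37, stage45): stage37 before stage45 ✓
(stage38, stage33): stage38 before stage33 ✓
(stage38, stage34): stage38 before stage34 ✓
(stage38, stage35): stage38 before stage35 ✓
(stage38, stage36): stage38 before stage36 ✓
(stage38, stage37): stage38 before stage37 ✓
(stage38, stage39): stage38 before stage39 ✓
(stage38, stage40): stage38 before stage40 ✓
(stage38, stage42): stage38 before stage42 ✓
(stage38, stage43): stage38 before stage43 ✓
(stage38, stage45): stage38 before stage45 ✓
(stage39, stage33): stage39 before stage33 ✓
(stage39, stage35): stage39 before stage35 ✓
... plus 33 further pairs not listed.
Count: 57.

57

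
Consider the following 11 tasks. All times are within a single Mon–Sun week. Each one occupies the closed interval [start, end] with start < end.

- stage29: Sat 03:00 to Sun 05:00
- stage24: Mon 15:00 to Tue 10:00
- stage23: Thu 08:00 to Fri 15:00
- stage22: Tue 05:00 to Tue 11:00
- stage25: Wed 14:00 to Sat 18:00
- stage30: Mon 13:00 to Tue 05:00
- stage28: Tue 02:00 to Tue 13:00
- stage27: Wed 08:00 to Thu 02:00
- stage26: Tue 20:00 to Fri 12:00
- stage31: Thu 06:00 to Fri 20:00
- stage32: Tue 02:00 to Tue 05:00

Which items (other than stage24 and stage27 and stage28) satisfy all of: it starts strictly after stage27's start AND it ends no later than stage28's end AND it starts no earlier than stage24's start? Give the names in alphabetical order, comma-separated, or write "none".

none

Conditions: its start is strictly after stage27's start (X.start > Wed 08:00) AND its end is no later than stage28's end (X.end <= Tue 13:00) AND its start is no earlier than stage24's start (X.start >= Mon 15:00).
stage22: start Tue 05:00 > Wed 08:00? ✗; end Tue 11:00 <= Tue 13:00? ✓; start Tue 05:00 >= Mon 15:00? ✓ → no.
stage23: start Thu 08:00 > Wed 08:00? ✓; end Fri 15:00 <= Tue 13:00? ✗; start Thu 08:00 >= Mon 15:00? ✓ → no.
stage25: start Wed 14:00 > Wed 08:00? ✓; end Sat 18:00 <= Tue 13:00? ✗; start Wed 14:00 >= Mon 15:00? ✓ → no.
stage26: start Tue 20:00 > Wed 08:00? ✗; end Fri 12:00 <= Tue 13:00? ✗; start Tue 20:00 >= Mon 15:00? ✓ → no.
stage29: start Sat 03:00 > Wed 08:00? ✓; end Sun 05:00 <= Tue 13:00? ✗; start Sat 03:00 >= Mon 15:00? ✓ → no.
stage30: start Mon 13:00 > Wed 08:00? ✗; end Tue 05:00 <= Tue 13:00? ✓; start Mon 13:00 >= Mon 15:00? ✗ → no.
stage31: start Thu 06:00 > Wed 08:00? ✓; end Fri 20:00 <= Tue 13:00? ✗; start Thu 06:00 >= Mon 15:00? ✓ → no.
stage32: start Tue 02:00 > Wed 08:00? ✗; end Tue 05:00 <= Tue 13:00? ✓; start Tue 02:00 >= Mon 15:00? ✓ → no.
Result: none.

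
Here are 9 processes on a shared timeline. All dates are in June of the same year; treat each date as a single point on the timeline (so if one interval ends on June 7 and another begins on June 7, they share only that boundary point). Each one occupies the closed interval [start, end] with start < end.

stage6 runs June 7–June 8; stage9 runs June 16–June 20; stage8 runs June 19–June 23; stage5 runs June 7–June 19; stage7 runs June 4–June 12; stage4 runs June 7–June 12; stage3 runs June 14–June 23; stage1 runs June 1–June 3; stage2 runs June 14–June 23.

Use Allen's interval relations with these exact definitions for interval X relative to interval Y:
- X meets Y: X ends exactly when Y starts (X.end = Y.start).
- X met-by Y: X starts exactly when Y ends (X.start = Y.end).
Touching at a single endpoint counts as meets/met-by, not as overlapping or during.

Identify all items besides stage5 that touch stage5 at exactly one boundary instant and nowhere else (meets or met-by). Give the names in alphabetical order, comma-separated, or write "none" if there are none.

Target stage5 = [June 7, June 19].
stage1 [June 1, June 3] → before → no.
stage2 [June 14, June 23] → overlapped-by → no.
stage3 [June 14, June 23] → overlapped-by → no.
stage4 [June 7, June 12] → starts → no.
stage6 [June 7, June 8] → starts → no.
stage7 [June 4, June 12] → overlaps → no.
stage8 [June 19, June 23] → met-by → yes.
stage9 [June 16, June 20] → overlapped-by → no.
Result: stage8.

stage8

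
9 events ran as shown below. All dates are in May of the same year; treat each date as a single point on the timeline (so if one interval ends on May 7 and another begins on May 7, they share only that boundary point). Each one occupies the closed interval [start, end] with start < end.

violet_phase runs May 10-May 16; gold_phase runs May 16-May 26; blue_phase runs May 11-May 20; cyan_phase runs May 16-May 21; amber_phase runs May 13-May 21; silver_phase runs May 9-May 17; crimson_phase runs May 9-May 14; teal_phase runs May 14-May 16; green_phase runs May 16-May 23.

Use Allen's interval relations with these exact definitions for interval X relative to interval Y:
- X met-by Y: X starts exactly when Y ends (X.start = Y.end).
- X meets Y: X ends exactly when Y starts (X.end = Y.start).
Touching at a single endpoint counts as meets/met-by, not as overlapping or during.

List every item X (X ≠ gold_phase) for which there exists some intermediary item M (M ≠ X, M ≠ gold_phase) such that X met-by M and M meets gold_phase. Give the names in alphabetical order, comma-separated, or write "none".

cyan_phase, green_phase

Target gold_phase = [May 16, May 26].
Intermediaries M with M meets gold_phase: teal_phase, violet_phase.
Via teal_phase — items with X met-by teal_phase: cyan_phase, green_phase.
Via violet_phase — items with X met-by violet_phase: cyan_phase, green_phase.
Union: cyan_phase, green_phase.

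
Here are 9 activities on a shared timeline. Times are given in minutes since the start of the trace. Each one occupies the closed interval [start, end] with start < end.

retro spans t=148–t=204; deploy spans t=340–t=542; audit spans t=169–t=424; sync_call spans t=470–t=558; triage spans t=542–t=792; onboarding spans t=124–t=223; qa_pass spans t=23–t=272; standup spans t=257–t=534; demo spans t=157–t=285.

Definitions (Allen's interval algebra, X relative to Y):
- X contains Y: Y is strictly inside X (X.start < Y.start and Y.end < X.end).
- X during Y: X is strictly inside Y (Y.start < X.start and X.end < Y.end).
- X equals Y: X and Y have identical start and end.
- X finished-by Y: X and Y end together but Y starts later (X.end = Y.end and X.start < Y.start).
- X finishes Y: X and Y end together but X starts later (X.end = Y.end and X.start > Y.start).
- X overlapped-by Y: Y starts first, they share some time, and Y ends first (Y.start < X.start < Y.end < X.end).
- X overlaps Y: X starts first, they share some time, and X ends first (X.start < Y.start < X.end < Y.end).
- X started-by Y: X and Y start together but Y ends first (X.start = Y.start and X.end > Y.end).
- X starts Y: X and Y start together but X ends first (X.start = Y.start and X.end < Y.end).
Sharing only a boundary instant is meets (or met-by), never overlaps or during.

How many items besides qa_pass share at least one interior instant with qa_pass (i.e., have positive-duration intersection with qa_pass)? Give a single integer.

Target qa_pass = [t=23, t=272].
audit [t=169, t=424] → overlapped-by → counts.
demo [t=157, t=285] → overlapped-by → counts.
deploy [t=340, t=542] → after → no.
onboarding [t=124, t=223] → during → counts.
retro [t=148, t=204] → during → counts.
standup [t=257, t=534] → overlapped-by → counts.
sync_call [t=470, t=558] → after → no.
triage [t=542, t=792] → after → no.
Total: 5.

5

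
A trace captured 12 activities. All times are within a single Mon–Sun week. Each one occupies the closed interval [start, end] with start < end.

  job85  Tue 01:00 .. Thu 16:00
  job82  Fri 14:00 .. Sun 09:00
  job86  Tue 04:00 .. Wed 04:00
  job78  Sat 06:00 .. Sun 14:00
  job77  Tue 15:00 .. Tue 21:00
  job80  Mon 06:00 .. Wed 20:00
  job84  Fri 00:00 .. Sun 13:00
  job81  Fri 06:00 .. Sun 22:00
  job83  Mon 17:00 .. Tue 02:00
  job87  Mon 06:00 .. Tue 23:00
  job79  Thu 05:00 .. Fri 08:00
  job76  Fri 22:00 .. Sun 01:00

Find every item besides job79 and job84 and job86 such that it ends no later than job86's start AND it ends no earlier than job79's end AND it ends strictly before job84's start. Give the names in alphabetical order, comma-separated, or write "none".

none

Conditions: its end is no later than job86's start (X.end <= Tue 04:00) AND its end is no earlier than job79's end (X.end >= Fri 08:00) AND its end is strictly before job84's start (X.end < Fri 00:00).
job76: end Sun 01:00 <= Tue 04:00? ✗; end Sun 01:00 >= Fri 08:00? ✓; end Sun 01:00 < Fri 00:00? ✗ → no.
job77: end Tue 21:00 <= Tue 04:00? ✗; end Tue 21:00 >= Fri 08:00? ✗; end Tue 21:00 < Fri 00:00? ✓ → no.
job78: end Sun 14:00 <= Tue 04:00? ✗; end Sun 14:00 >= Fri 08:00? ✓; end Sun 14:00 < Fri 00:00? ✗ → no.
job80: end Wed 20:00 <= Tue 04:00? ✗; end Wed 20:00 >= Fri 08:00? ✗; end Wed 20:00 < Fri 00:00? ✓ → no.
job81: end Sun 22:00 <= Tue 04:00? ✗; end Sun 22:00 >= Fri 08:00? ✓; end Sun 22:00 < Fri 00:00? ✗ → no.
job82: end Sun 09:00 <= Tue 04:00? ✗; end Sun 09:00 >= Fri 08:00? ✓; end Sun 09:00 < Fri 00:00? ✗ → no.
job83: end Tue 02:00 <= Tue 04:00? ✓; end Tue 02:00 >= Fri 08:00? ✗; end Tue 02:00 < Fri 00:00? ✓ → no.
job85: end Thu 16:00 <= Tue 04:00? ✗; end Thu 16:00 >= Fri 08:00? ✗; end Thu 16:00 < Fri 00:00? ✓ → no.
job87: end Tue 23:00 <= Tue 04:00? ✗; end Tue 23:00 >= Fri 08:00? ✗; end Tue 23:00 < Fri 00:00? ✓ → no.
Result: none.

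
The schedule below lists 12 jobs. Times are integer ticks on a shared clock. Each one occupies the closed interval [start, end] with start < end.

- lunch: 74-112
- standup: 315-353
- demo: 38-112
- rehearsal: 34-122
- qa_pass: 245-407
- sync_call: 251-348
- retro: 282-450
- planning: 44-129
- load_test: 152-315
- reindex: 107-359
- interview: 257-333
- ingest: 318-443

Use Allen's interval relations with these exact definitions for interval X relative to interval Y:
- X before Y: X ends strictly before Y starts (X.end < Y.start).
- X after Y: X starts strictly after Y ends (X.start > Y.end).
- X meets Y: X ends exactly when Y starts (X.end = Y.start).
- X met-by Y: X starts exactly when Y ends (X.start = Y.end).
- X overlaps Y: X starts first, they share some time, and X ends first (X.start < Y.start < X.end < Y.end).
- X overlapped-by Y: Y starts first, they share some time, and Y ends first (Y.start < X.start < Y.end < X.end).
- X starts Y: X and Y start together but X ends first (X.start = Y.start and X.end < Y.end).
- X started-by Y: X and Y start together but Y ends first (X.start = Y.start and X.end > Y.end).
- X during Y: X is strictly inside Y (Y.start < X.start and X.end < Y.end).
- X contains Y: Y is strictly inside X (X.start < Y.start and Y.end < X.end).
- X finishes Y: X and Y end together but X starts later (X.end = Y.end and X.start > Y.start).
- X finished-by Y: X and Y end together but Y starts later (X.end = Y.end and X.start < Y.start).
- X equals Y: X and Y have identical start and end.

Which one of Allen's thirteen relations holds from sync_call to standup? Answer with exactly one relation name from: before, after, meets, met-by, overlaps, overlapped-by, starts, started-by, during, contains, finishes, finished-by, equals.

overlaps

sync_call = [251, 348]; standup = [315, 353].
Compare endpoints: sync_call.start < standup.start, sync_call.start < standup.end, sync_call.end > standup.start, sync_call.end < standup.end.
That pattern is 'overlaps'.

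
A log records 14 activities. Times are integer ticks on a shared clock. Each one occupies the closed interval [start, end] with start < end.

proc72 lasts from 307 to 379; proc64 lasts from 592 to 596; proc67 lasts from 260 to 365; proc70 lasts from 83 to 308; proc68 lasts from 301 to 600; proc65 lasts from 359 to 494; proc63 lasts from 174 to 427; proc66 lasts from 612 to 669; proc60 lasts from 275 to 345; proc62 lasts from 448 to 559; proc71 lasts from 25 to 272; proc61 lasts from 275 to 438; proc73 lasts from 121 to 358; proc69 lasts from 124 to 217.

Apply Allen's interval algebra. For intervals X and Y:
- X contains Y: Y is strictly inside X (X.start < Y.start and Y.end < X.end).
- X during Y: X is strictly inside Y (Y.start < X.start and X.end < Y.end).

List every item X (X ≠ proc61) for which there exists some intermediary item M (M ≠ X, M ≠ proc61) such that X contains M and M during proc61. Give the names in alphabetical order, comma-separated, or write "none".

Target proc61 = [275, 438].
Intermediaries M with M during proc61: proc72.
Via proc72 — items with X contains proc72: proc63, proc68.
Union: proc63, proc68.

proc63, proc68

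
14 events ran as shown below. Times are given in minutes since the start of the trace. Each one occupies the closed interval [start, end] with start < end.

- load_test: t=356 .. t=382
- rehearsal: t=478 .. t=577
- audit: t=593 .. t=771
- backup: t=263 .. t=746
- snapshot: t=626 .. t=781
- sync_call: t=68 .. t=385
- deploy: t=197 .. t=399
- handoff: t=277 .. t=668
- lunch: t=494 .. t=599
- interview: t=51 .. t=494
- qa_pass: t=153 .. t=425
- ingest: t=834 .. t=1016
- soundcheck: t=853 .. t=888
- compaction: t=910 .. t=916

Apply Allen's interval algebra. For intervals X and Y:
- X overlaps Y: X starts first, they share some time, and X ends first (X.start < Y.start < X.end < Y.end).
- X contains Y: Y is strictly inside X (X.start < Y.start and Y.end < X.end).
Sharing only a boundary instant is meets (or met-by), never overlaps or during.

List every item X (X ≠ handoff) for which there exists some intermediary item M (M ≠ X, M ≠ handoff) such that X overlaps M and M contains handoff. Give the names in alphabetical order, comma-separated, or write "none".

deploy, interview, qa_pass, sync_call

Target handoff = [t=277, t=668].
Intermediaries M with M contains handoff: backup.
Via backup — items with X overlaps backup: deploy, interview, qa_pass, sync_call.
Union: deploy, interview, qa_pass, sync_call.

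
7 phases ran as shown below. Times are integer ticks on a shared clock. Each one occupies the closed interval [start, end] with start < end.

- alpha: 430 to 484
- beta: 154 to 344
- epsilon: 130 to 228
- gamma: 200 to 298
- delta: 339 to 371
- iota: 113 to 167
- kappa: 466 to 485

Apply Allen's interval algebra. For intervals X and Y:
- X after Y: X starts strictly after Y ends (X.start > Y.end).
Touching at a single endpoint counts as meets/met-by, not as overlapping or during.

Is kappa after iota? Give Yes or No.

kappa = [466, 485], iota = [113, 167].
Actual relation of kappa to iota: after.
Asked whether 'after' holds → Yes.

Yes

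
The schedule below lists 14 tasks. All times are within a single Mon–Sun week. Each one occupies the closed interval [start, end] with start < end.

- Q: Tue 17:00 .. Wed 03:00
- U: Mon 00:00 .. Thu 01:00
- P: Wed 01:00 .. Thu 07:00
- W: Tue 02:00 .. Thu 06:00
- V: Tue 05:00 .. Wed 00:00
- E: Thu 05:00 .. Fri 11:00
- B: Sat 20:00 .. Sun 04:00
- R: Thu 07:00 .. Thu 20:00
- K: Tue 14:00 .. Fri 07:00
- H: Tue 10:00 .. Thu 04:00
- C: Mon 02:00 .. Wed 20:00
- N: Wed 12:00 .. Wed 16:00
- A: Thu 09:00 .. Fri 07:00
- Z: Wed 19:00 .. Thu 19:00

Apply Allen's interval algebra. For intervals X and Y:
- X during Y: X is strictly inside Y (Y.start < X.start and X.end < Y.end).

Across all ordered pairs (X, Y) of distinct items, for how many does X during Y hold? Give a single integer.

Checking all 182 ordered pairs for relation 'during'; matching pairs in alphabetical order:
(A, E): A during E ✓
(C, U): C during U ✓
(H, W): H during W ✓
(N, C): N during C ✓
(N, H): N during H ✓
(N, K): N during K ✓
(N, P): N during P ✓
(N, U): N during U ✓
(N, W): N during W ✓
(P, K): P during K ✓
(Q, C): Q during C ✓
(Q, H): Q during H ✓
(Q, K): Q during K ✓
(Q, U): Q during U ✓
(Q, W): Q during W ✓
(R, E): R during E ✓
(R, K): R during K ✓
(V, C): V during C ✓
(V, U): V during U ✓
(V, W): V during W ✓
(Z, K): Z during K ✓
Count: 21.

21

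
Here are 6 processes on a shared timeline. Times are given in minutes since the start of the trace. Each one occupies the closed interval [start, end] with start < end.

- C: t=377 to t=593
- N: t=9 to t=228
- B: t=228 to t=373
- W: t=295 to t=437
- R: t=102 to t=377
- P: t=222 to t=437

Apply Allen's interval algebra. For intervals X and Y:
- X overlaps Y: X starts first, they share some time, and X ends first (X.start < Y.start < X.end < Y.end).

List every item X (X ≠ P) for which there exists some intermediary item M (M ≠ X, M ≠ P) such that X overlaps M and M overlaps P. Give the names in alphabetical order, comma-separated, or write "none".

N

Target P = [t=222, t=437].
Intermediaries M with M overlaps P: N, R.
Via N — items with X overlaps N: none.
Via R — items with X overlaps R: N.
Union: N.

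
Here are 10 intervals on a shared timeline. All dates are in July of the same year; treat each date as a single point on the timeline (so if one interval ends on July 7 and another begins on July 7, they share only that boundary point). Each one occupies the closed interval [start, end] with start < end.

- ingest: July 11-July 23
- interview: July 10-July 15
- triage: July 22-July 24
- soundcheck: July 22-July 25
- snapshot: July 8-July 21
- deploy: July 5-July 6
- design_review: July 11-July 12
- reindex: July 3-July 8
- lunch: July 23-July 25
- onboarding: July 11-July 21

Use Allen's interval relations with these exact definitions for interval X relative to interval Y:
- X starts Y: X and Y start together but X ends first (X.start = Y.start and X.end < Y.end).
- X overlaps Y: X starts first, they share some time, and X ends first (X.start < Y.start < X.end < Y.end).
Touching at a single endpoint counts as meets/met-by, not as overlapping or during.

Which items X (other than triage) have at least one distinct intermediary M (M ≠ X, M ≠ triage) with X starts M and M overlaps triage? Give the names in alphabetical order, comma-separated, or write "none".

design_review, onboarding

Target triage = [July 22, July 24].
Intermediaries M with M overlaps triage: ingest.
Via ingest — items with X starts ingest: design_review, onboarding.
Union: design_review, onboarding.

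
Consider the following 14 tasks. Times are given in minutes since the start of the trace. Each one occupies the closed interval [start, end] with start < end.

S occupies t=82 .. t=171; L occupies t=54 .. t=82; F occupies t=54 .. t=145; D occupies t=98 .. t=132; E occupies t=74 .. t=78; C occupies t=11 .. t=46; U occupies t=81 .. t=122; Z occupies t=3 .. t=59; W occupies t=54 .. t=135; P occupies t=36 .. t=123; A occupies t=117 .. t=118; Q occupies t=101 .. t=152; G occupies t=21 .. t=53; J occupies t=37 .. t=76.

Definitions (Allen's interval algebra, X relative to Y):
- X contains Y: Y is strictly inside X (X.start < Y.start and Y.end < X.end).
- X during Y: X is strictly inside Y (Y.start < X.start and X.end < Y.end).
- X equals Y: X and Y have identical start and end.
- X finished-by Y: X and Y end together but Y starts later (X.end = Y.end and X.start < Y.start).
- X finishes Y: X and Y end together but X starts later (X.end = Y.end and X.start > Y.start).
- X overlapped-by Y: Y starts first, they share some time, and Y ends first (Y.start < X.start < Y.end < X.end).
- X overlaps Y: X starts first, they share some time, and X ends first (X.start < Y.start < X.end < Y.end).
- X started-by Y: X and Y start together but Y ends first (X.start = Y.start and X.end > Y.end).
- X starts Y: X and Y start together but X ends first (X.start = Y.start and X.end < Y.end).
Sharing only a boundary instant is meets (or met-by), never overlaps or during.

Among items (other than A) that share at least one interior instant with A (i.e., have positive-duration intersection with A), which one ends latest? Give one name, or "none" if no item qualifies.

S

Target A = [t=117, t=118].
C [t=11, t=46] → before → excluded.
D [t=98, t=132] → contains → candidate.
E [t=74, t=78] → before → excluded.
F [t=54, t=145] → contains → candidate.
G [t=21, t=53] → before → excluded.
J [t=37, t=76] → before → excluded.
L [t=54, t=82] → before → excluded.
P [t=36, t=123] → contains → candidate.
Q [t=101, t=152] → contains → candidate.
S [t=82, t=171] → contains → candidate.
U [t=81, t=122] → contains → candidate.
W [t=54, t=135] → contains → candidate.
Z [t=3, t=59] → before → excluded.
Among candidates, latest end is t=171 → S.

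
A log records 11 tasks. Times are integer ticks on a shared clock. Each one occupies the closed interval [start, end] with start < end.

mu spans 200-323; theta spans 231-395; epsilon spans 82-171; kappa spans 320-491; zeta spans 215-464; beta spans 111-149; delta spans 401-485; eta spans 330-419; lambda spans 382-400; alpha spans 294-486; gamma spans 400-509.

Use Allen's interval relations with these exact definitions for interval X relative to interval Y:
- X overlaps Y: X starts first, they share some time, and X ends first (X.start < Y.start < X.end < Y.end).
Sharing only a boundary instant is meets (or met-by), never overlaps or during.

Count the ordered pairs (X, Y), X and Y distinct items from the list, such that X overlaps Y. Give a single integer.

17

Checking all 110 ordered pairs for relation 'overlaps'; matching pairs in alphabetical order:
(alpha, gamma): alpha overlaps gamma ✓
(alpha, kappa): alpha overlaps kappa ✓
(eta, delta): eta overlaps delta ✓
(eta, gamma): eta overlaps gamma ✓
(kappa, gamma): kappa overlaps gamma ✓
(mu, alpha): mu overlaps alpha ✓
(mu, kappa): mu overlaps kappa ✓
(mu, theta): mu overlaps theta ✓
(mu, zeta): mu overlaps zeta ✓
(theta, alpha): theta overlaps alpha ✓
(theta, eta): theta overlaps eta ✓
(theta, kappa): theta overlaps kappa ✓
(theta, lambda): theta overlaps lambda ✓
(zeta, alpha): zeta overlaps alpha ✓
(zeta, delta): zeta overlaps delta ✓
(zeta, gamma): zeta overlaps gamma ✓
(zeta, kappa): zeta overlaps kappa ✓
Count: 17.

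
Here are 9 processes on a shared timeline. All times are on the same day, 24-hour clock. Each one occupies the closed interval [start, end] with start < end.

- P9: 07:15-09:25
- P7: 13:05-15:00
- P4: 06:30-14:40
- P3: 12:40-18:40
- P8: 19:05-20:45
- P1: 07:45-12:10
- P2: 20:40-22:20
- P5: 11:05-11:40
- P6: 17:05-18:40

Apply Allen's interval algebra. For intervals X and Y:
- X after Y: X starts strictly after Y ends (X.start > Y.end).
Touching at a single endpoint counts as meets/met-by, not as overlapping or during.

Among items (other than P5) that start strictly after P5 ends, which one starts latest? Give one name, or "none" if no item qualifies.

P2

Target P5 = [11:05, 11:40].
P1 [07:45, 12:10] → contains → excluded.
P2 [20:40, 22:20] → after → candidate.
P3 [12:40, 18:40] → after → candidate.
P4 [06:30, 14:40] → contains → excluded.
P6 [17:05, 18:40] → after → candidate.
P7 [13:05, 15:00] → after → candidate.
P8 [19:05, 20:45] → after → candidate.
P9 [07:15, 09:25] → before → excluded.
Among candidates, latest start is 20:40 → P2.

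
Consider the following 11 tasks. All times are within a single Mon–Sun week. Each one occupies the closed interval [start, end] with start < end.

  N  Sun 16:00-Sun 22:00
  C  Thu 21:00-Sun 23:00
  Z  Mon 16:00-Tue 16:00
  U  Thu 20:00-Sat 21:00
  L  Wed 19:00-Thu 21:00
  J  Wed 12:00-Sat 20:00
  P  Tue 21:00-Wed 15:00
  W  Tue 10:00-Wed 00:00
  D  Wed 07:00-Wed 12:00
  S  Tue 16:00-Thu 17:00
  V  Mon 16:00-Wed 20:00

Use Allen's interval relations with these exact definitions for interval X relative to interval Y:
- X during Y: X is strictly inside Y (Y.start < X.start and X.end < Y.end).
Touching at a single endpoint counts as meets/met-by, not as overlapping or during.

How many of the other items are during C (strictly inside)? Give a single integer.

1

Target C = [Thu 21:00, Sun 23:00].
D [Wed 07:00, Wed 12:00] → before → no.
J [Wed 12:00, Sat 20:00] → overlaps → no.
L [Wed 19:00, Thu 21:00] → meets → no.
N [Sun 16:00, Sun 22:00] → during → counts.
P [Tue 21:00, Wed 15:00] → before → no.
S [Tue 16:00, Thu 17:00] → before → no.
U [Thu 20:00, Sat 21:00] → overlaps → no.
V [Mon 16:00, Wed 20:00] → before → no.
W [Tue 10:00, Wed 00:00] → before → no.
Z [Mon 16:00, Tue 16:00] → before → no.
Total: 1.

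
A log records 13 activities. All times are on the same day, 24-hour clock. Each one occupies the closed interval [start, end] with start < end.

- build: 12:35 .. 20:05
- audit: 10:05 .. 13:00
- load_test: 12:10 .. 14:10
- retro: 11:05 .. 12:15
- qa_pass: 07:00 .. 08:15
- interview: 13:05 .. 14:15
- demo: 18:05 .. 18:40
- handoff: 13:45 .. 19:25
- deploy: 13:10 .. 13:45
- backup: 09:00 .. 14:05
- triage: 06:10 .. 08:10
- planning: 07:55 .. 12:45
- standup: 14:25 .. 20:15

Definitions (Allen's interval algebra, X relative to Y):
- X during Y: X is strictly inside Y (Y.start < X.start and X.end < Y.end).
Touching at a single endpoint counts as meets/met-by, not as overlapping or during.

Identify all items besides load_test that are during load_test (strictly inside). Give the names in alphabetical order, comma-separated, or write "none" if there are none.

Target load_test = [12:10, 14:10].
audit [10:05, 13:00] → overlaps → no.
backup [09:00, 14:05] → overlaps → no.
build [12:35, 20:05] → overlapped-by → no.
demo [18:05, 18:40] → after → no.
deploy [13:10, 13:45] → during → yes.
handoff [13:45, 19:25] → overlapped-by → no.
interview [13:05, 14:15] → overlapped-by → no.
planning [07:55, 12:45] → overlaps → no.
qa_pass [07:00, 08:15] → before → no.
retro [11:05, 12:15] → overlaps → no.
standup [14:25, 20:15] → after → no.
triage [06:10, 08:10] → before → no.
Result: deploy.

deploy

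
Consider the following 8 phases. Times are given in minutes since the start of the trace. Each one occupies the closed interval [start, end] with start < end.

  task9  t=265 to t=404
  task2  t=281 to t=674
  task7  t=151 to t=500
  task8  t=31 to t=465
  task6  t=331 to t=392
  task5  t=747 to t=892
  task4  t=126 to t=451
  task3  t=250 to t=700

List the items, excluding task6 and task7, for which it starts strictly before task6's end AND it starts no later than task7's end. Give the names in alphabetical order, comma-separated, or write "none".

task2, task3, task4, task8, task9

Conditions: its start is strictly before task6's end (X.start < t=392) AND its start is no later than task7's end (X.start <= t=500).
task2: start t=281 < t=392? ✓; start t=281 <= t=500? ✓ → yes.
task3: start t=250 < t=392? ✓; start t=250 <= t=500? ✓ → yes.
task4: start t=126 < t=392? ✓; start t=126 <= t=500? ✓ → yes.
task5: start t=747 < t=392? ✗; start t=747 <= t=500? ✗ → no.
task8: start t=31 < t=392? ✓; start t=31 <= t=500? ✓ → yes.
task9: start t=265 < t=392? ✓; start t=265 <= t=500? ✓ → yes.
Result: task2, task3, task4, task8, task9.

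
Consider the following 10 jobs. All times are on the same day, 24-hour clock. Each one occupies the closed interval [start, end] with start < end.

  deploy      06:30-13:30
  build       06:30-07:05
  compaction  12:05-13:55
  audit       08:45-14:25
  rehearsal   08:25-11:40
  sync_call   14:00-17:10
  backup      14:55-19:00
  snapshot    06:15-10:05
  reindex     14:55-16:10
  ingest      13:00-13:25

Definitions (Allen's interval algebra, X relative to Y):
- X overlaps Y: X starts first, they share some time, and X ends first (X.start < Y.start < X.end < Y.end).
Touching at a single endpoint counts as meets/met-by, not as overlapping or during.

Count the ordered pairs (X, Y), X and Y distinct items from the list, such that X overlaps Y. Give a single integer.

Checking all 90 ordered pairs for relation 'overlaps'; matching pairs in alphabetical order:
(audit, sync_call): audit overlaps sync_call ✓
(deploy, audit): deploy overlaps audit ✓
(deploy, compaction): deploy overlaps compaction ✓
(rehearsal, audit): rehearsal overlaps audit ✓
(snapshot, audit): snapshot overlaps audit ✓
(snapshot, deploy): snapshot overlaps deploy ✓
(snapshot, rehearsal): snapshot overlaps rehearsal ✓
(sync_call, backup): sync_call overlaps backup ✓
Count: 8.

8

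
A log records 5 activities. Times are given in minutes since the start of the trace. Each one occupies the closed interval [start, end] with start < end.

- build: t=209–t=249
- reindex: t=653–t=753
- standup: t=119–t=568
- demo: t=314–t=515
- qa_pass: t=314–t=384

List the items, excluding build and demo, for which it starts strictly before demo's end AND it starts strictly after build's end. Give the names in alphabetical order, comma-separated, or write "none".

Conditions: its start is strictly before demo's end (X.start < t=515) AND its start is strictly after build's end (X.start > t=249).
qa_pass: start t=314 < t=515? ✓; start t=314 > t=249? ✓ → yes.
reindex: start t=653 < t=515? ✗; start t=653 > t=249? ✓ → no.
standup: start t=119 < t=515? ✓; start t=119 > t=249? ✗ → no.
Result: qa_pass.

qa_pass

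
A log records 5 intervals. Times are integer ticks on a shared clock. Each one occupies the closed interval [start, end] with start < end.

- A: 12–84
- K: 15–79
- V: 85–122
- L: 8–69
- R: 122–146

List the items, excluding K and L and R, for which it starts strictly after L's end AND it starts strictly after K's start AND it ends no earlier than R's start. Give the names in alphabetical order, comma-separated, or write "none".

V

Conditions: its start is strictly after L's end (X.start > 69) AND its start is strictly after K's start (X.start > 15) AND its end is no earlier than R's start (X.end >= 122).
A: start 12 > 69? ✗; start 12 > 15? ✗; end 84 >= 122? ✗ → no.
V: start 85 > 69? ✓; start 85 > 15? ✓; end 122 >= 122? ✓ → yes.
Result: V.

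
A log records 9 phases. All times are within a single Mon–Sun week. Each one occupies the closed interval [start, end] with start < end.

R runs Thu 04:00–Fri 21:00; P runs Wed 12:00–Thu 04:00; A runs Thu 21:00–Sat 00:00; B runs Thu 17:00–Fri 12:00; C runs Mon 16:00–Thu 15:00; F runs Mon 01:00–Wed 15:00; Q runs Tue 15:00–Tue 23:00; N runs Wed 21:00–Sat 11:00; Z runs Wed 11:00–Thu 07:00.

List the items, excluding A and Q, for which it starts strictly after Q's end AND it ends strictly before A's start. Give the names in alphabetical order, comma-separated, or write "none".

P, Z

Conditions: its start is strictly after Q's end (X.start > Tue 23:00) AND its end is strictly before A's start (X.end < Thu 21:00).
B: start Thu 17:00 > Tue 23:00? ✓; end Fri 12:00 < Thu 21:00? ✗ → no.
C: start Mon 16:00 > Tue 23:00? ✗; end Thu 15:00 < Thu 21:00? ✓ → no.
F: start Mon 01:00 > Tue 23:00? ✗; end Wed 15:00 < Thu 21:00? ✓ → no.
N: start Wed 21:00 > Tue 23:00? ✓; end Sat 11:00 < Thu 21:00? ✗ → no.
P: start Wed 12:00 > Tue 23:00? ✓; end Thu 04:00 < Thu 21:00? ✓ → yes.
R: start Thu 04:00 > Tue 23:00? ✓; end Fri 21:00 < Thu 21:00? ✗ → no.
Z: start Wed 11:00 > Tue 23:00? ✓; end Thu 07:00 < Thu 21:00? ✓ → yes.
Result: P, Z.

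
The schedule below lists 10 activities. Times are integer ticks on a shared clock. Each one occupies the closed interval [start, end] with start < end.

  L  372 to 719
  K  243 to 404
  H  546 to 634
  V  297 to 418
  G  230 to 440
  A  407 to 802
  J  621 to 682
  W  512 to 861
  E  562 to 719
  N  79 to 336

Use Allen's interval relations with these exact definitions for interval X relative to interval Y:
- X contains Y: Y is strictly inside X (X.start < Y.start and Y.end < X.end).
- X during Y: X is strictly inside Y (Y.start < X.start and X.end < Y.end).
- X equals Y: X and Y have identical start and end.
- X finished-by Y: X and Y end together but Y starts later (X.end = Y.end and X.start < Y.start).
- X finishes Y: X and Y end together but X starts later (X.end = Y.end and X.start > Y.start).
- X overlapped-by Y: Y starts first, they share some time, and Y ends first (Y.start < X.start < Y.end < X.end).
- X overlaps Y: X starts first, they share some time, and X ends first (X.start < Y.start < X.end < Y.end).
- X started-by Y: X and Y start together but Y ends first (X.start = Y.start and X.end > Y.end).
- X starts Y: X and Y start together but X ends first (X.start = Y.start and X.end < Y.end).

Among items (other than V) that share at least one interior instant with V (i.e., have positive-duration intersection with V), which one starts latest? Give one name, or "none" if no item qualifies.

Target V = [297, 418].
A [407, 802] → overlapped-by → candidate.
E [562, 719] → after → excluded.
G [230, 440] → contains → candidate.
H [546, 634] → after → excluded.
J [621, 682] → after → excluded.
K [243, 404] → overlaps → candidate.
L [372, 719] → overlapped-by → candidate.
N [79, 336] → overlaps → candidate.
W [512, 861] → after → excluded.
Among candidates, latest start is 407 → A.

A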